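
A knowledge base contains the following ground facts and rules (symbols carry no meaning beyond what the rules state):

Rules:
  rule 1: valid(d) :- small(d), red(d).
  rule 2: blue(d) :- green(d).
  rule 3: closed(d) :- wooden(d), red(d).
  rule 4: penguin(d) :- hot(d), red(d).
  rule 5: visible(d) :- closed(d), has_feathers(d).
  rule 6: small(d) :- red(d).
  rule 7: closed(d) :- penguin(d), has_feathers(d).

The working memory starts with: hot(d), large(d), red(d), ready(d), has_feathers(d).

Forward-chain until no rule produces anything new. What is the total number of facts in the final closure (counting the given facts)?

Round 1 — rule 4, rule 6, derive penguin(d), small(d).
Round 2 — rule 1, rule 7, derive valid(d), closed(d).
Round 3 — rule 5, derive visible(d).
Closure: {closed(d), has_feathers(d), hot(d), large(d), penguin(d), ready(d), red(d), small(d), valid(d), visible(d)} — 10 facts.

10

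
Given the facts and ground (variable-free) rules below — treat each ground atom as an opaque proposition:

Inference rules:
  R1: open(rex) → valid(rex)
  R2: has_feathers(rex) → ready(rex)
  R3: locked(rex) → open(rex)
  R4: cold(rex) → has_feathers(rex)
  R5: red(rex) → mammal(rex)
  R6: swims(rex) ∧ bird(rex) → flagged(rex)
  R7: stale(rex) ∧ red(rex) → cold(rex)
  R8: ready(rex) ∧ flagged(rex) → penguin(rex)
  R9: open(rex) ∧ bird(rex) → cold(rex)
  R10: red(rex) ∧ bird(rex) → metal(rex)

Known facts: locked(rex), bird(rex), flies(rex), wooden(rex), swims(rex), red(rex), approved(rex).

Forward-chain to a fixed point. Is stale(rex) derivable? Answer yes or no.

Round 1: R3 [locked(rex) → open(rex)]; R5 [red(rex) → mammal(rex)]; R6 [swims(rex) ∧ bird(rex) → flagged(rex)]; R10 [red(rex) ∧ bird(rex) → metal(rex)]. New: open(rex), mammal(rex), flagged(rex), metal(rex).
Round 2: R1 [open(rex) → valid(rex)]; R9 [open(rex) ∧ bird(rex) → cold(rex)]. New: valid(rex), cold(rex).
Round 3: R4 [cold(rex) → has_feathers(rex)]. New: has_feathers(rex).
Round 4: R2 [has_feathers(rex) → ready(rex)]. New: ready(rex).
Round 5: R8 [ready(rex) ∧ flagged(rex) → penguin(rex)]. New: penguin(rex).
Fixed point reached. No rule has stale(rex) as a consequent, and it is not given.

no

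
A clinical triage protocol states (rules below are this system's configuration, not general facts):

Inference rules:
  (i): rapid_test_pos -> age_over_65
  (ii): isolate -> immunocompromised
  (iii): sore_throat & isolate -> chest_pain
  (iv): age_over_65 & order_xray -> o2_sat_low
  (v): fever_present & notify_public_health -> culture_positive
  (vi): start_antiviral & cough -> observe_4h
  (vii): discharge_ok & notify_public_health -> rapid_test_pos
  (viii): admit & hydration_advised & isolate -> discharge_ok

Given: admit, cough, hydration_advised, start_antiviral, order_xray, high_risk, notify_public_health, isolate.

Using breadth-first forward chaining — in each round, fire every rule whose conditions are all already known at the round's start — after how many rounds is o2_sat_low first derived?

Round 1 fires (ii), (vi), (viii), giving immunocompromised, observe_4h, discharge_ok.
Round 2 fires (vii), giving rapid_test_pos.
Round 3 fires (i), giving age_over_65.
Round 4 fires (iv), giving o2_sat_low.
o2_sat_low first appears in round 4.

4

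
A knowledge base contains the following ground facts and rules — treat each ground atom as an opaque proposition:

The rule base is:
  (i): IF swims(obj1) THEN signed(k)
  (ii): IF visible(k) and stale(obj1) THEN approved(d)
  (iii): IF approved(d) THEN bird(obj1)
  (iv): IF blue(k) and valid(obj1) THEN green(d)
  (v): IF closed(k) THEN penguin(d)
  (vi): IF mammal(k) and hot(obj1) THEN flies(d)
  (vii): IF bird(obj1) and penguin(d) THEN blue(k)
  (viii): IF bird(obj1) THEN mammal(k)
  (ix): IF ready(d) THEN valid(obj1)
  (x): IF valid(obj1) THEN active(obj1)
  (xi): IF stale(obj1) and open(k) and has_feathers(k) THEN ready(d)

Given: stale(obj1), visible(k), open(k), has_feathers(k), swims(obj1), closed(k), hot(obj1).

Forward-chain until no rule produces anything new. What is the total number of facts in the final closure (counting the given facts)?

18

Round 1 fires (i), (ii), (v), (xi), giving signed(k), approved(d), penguin(d), ready(d).
Round 2 fires (iii), (ix), giving bird(obj1), valid(obj1).
Round 3 fires (vii), (viii), (x), giving blue(k), mammal(k), active(obj1).
Round 4 fires (iv), (vi), giving green(d), flies(d).
Closure: {active(obj1), approved(d), bird(obj1), blue(k), closed(k), flies(d), green(d), has_feathers(k), hot(obj1), mammal(k), open(k), penguin(d), ready(d), signed(k), stale(obj1), swims(obj1), valid(obj1), visible(k)} — 18 facts.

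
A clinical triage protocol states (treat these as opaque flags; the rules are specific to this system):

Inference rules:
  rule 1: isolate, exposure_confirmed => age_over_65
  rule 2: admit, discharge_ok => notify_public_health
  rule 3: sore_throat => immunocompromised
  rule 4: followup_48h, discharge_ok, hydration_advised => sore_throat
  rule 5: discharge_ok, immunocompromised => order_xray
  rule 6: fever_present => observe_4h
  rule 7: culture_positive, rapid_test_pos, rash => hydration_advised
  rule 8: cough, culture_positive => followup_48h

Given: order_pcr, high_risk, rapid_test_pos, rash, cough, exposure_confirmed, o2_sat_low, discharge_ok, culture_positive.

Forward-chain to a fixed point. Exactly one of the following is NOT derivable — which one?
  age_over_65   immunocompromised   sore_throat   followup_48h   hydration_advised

Round 1: rule 7 [culture_positive, rapid_test_pos, rash => hydration_advised]; rule 8 [cough, culture_positive => followup_48h]. New: hydration_advised, followup_48h.
Round 2: rule 4 [followup_48h, discharge_ok, hydration_advised => sore_throat]. New: sore_throat.
Round 3: rule 3 [sore_throat => immunocompromised]. New: immunocompromised.
Round 4: rule 5 [discharge_ok, immunocompromised => order_xray]. New: order_xray.
Derived: immunocompromised (round 3), sore_throat (round 2), hydration_advised (round 1), followup_48h (round 1). age_over_65 never appears in any round.

age_over_65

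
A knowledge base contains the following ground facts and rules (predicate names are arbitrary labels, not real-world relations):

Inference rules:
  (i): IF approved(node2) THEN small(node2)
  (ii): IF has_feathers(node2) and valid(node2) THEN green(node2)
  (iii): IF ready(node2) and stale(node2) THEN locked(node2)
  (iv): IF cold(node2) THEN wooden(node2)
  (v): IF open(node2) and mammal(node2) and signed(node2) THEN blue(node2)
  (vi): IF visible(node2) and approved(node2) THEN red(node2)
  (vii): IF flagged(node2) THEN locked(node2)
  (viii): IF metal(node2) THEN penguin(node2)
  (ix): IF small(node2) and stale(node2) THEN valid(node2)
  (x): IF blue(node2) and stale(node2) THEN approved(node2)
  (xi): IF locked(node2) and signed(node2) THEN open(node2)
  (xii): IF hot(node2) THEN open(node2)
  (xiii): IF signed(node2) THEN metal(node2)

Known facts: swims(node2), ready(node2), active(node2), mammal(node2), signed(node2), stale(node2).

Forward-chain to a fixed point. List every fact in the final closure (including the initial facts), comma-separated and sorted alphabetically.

active(node2), approved(node2), blue(node2), locked(node2), mammal(node2), metal(node2), open(node2), penguin(node2), ready(node2), signed(node2), small(node2), stale(node2), swims(node2), valid(node2)

Round 1 fires (iii), (xiii), giving locked(node2), metal(node2).
Round 2 fires (viii), (xi), giving penguin(node2), open(node2).
Round 3 fires (v), giving blue(node2).
Round 4 fires (x), giving approved(node2).
Round 5 fires (i), giving small(node2).
Round 6 fires (ix), giving valid(node2).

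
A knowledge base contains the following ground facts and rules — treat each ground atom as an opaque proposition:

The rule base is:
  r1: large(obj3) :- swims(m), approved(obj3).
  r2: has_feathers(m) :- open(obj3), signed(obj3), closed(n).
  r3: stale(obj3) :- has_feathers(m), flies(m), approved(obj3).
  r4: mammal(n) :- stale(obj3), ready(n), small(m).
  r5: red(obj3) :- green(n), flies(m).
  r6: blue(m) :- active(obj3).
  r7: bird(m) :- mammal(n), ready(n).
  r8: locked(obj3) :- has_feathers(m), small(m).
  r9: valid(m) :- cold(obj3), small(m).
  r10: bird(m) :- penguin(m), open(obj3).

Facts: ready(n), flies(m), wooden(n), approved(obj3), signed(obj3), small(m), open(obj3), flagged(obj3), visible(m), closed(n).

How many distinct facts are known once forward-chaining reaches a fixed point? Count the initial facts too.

Round 1 fires r2, giving has_feathers(m).
Round 2 fires r3, r8, giving stale(obj3), locked(obj3).
Round 3 fires r4, giving mammal(n).
Round 4 fires r7, giving bird(m).
Closure: {approved(obj3), bird(m), closed(n), flagged(obj3), flies(m), has_feathers(m), locked(obj3), mammal(n), open(obj3), ready(n), signed(obj3), small(m), stale(obj3), visible(m), wooden(n)} — 15 facts.

15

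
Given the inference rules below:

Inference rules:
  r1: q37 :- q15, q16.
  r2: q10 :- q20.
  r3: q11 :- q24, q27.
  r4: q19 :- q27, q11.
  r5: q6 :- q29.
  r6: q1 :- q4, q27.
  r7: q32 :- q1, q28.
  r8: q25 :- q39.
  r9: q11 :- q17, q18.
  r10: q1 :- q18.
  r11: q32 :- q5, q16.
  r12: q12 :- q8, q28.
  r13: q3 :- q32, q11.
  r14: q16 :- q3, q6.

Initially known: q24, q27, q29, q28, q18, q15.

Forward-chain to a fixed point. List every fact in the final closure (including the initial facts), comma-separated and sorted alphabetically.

q1, q11, q15, q16, q18, q19, q24, q27, q28, q29, q3, q32, q37, q6

Round 1 fires r3, r5, r10, giving q11, q6, q1.
Round 2 fires r4, r7, giving q19, q32.
Round 3 fires r13, giving q3.
Round 4 fires r14, giving q16.
Round 5 fires r1, giving q37.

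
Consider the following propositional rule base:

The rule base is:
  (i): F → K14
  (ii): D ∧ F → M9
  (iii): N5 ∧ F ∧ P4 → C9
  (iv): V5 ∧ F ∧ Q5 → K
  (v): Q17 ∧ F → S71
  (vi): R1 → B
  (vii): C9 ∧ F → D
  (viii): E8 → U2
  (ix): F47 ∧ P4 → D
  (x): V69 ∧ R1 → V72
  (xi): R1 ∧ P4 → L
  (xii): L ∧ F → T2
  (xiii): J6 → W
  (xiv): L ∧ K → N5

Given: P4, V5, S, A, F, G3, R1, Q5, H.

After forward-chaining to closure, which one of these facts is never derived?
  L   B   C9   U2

U2

Round 1 fires (i), (iv), (vi), (xi), giving K14, K, B, L.
Round 2 fires (xii), (xiv), giving T2, N5.
Round 3 fires (iii), giving C9.
Round 4 fires (vii), giving D.
Round 5 fires (ii), giving M9.
Derived: B (round 1), C9 (round 3), L (round 1). U2 never appears in any round.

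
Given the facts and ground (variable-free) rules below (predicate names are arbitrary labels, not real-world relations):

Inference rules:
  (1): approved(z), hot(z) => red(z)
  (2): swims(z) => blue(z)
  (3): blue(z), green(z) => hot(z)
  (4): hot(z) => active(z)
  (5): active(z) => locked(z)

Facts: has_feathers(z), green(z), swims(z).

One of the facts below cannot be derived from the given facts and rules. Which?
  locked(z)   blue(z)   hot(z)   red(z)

Round 1: (2) [swims(z) => blue(z)]. New: blue(z).
Round 2: (3) [blue(z), green(z) => hot(z)]. New: hot(z).
Round 3: (4) [hot(z) => active(z)]. New: active(z).
Round 4: (5) [active(z) => locked(z)]. New: locked(z).
Derived: blue(z) (round 1), hot(z) (round 2), locked(z) (round 4). red(z) never appears in any round.

red(z)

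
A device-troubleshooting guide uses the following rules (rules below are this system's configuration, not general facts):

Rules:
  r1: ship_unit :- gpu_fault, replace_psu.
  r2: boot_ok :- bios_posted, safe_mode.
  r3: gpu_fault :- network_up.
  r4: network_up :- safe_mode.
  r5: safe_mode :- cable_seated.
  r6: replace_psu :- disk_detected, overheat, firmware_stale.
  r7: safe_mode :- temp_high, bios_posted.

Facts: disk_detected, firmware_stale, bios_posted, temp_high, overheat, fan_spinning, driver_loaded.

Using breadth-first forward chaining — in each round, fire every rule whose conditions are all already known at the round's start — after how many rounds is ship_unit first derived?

Round 1 — r6, r7, derive replace_psu, safe_mode.
Round 2 — r2, r4, derive boot_ok, network_up.
Round 3 — r3, derive gpu_fault.
Round 4 — r1, derive ship_unit.
ship_unit first appears in round 4.

4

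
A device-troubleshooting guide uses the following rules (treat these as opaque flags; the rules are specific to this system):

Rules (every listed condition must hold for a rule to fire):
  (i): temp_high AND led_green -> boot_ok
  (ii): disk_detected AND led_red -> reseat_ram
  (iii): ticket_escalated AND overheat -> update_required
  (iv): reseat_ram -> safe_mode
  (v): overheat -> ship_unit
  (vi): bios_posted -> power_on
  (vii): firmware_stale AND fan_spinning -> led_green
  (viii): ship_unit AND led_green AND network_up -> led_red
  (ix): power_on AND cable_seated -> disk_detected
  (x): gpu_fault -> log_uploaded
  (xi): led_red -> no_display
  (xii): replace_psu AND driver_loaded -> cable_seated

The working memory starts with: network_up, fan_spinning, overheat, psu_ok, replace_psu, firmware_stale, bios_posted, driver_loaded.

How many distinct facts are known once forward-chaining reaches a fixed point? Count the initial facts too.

17

Round 1 — (v), (vi), (vii), (xii), derive ship_unit, power_on, led_green, cable_seated.
Round 2 — (viii), (ix), derive led_red, disk_detected.
Round 3 — (ii), (xi), derive reseat_ram, no_display.
Round 4 — (iv), derive safe_mode.
Closure: {bios_posted, cable_seated, disk_detected, driver_loaded, fan_spinning, firmware_stale, led_green, led_red, network_up, no_display, overheat, power_on, psu_ok, replace_psu, reseat_ram, safe_mode, ship_unit} — 17 facts.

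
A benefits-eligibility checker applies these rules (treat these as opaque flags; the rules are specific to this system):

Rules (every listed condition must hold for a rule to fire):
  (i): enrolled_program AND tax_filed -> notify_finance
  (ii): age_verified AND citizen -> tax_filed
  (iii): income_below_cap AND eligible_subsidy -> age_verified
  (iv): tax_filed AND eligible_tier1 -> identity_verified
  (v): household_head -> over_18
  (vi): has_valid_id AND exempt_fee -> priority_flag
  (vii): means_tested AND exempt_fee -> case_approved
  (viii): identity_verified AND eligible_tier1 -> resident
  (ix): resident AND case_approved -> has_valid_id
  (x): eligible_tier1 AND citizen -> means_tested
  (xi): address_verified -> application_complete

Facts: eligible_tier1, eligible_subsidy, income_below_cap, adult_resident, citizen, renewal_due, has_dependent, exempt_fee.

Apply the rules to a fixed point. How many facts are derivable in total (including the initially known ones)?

Round 1: (iii) [income_below_cap AND eligible_subsidy -> age_verified]; (x) [eligible_tier1 AND citizen -> means_tested]. Adds age_verified, means_tested.
Round 2: (ii) [age_verified AND citizen -> tax_filed]; (vii) [means_tested AND exempt_fee -> case_approved]. Adds tax_filed, case_approved.
Round 3: (iv) [tax_filed AND eligible_tier1 -> identity_verified]. Adds identity_verified.
Round 4: (viii) [identity_verified AND eligible_tier1 -> resident]. Adds resident.
Round 5: (ix) [resident AND case_approved -> has_valid_id]. Adds has_valid_id.
Round 6: (vi) [has_valid_id AND exempt_fee -> priority_flag]. Adds priority_flag.
Closure: {adult_resident, age_verified, case_approved, citizen, eligible_subsidy, eligible_tier1, exempt_fee, has_dependent, has_valid_id, identity_verified, income_below_cap, means_tested, priority_flag, renewal_due, resident, tax_filed} — 16 facts.

16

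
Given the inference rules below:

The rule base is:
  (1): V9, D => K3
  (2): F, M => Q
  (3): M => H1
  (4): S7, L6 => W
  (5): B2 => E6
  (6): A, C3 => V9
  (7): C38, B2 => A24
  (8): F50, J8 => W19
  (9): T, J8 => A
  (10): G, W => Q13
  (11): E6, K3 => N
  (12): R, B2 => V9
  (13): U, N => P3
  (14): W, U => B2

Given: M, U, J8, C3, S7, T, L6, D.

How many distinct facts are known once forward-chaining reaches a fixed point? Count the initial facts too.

17

Round 1 — (3), (4), (9), derive H1, W, A.
Round 2 — (6), (14), derive V9, B2.
Round 3 — (1), (5), derive K3, E6.
Round 4 — (11), derive N.
Round 5 — (13), derive P3.
Closure: {A, B2, C3, D, E6, H1, J8, K3, L6, M, N, P3, S7, T, U, V9, W} — 17 facts.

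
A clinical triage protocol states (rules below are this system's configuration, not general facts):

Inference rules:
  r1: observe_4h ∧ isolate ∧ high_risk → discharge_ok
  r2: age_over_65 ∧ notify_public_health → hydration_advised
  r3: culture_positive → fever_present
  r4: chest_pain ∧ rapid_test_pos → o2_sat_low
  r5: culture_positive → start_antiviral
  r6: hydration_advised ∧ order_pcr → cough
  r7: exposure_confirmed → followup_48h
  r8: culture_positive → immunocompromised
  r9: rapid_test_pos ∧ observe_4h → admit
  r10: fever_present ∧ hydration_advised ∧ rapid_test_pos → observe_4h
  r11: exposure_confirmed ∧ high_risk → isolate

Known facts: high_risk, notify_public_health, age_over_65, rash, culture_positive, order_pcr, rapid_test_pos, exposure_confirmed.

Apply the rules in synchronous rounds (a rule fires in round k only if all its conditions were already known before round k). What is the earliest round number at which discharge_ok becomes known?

Round 1: r2 [age_over_65 ∧ notify_public_health → hydration_advised]; r3 [culture_positive → fever_present]; r5 [culture_positive → start_antiviral]; r7 [exposure_confirmed → followup_48h]; r8 [culture_positive → immunocompromised]; r11 [exposure_confirmed ∧ high_risk → isolate]. Adds hydration_advised, fever_present, start_antiviral, followup_48h, immunocompromised, isolate.
Round 2: r6 [hydration_advised ∧ order_pcr → cough]; r10 [fever_present ∧ hydration_advised ∧ rapid_test_pos → observe_4h]. Adds cough, observe_4h.
Round 3: r1 [observe_4h ∧ isolate ∧ high_risk → discharge_ok]; r9 [rapid_test_pos ∧ observe_4h → admit]. Adds discharge_ok, admit.
discharge_ok first appears in round 3.

3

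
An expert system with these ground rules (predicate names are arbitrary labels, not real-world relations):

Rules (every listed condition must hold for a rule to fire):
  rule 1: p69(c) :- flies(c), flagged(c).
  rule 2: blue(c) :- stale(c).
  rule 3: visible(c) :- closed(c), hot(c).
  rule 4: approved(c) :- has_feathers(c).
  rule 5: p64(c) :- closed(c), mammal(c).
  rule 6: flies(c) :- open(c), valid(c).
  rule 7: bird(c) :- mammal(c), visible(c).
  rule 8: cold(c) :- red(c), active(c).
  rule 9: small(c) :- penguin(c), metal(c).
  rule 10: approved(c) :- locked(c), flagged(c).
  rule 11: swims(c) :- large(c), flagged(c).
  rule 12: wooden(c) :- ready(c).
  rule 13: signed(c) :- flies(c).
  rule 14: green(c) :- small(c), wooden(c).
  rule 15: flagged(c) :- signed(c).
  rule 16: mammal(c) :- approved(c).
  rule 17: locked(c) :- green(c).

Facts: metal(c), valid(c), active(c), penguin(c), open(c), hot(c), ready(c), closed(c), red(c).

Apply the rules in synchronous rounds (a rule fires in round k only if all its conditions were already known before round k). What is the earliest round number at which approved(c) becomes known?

4

Round 1: rule 3 [visible(c) :- closed(c), hot(c).]; rule 6 [flies(c) :- open(c), valid(c).]; rule 8 [cold(c) :- red(c), active(c).]; rule 9 [small(c) :- penguin(c), metal(c).]; rule 12 [wooden(c) :- ready(c).]. New: visible(c), flies(c), cold(c), small(c), wooden(c).
Round 2: rule 13 [signed(c) :- flies(c).]; rule 14 [green(c) :- small(c), wooden(c).]. New: signed(c), green(c).
Round 3: rule 15 [flagged(c) :- signed(c).]; rule 17 [locked(c) :- green(c).]. New: flagged(c), locked(c).
Round 4: rule 1 [p69(c) :- flies(c), flagged(c).]; rule 10 [approved(c) :- locked(c), flagged(c).]. New: p69(c), approved(c).
approved(c) first appears in round 4.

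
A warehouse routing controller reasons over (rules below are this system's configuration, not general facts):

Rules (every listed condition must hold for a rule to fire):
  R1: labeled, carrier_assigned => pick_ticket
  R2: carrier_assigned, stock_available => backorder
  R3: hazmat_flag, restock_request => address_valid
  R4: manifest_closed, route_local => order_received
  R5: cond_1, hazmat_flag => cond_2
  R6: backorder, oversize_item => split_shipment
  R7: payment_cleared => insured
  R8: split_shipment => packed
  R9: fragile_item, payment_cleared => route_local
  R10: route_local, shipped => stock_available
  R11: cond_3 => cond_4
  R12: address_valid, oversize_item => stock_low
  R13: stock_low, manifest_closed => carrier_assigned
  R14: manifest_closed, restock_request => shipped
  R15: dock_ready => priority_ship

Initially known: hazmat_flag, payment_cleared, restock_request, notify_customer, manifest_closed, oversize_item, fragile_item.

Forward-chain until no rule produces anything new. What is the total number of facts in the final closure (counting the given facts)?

18

Round 1: R3 [hazmat_flag, restock_request => address_valid]; R7 [payment_cleared => insured]; R9 [fragile_item, payment_cleared => route_local]; R14 [manifest_closed, restock_request => shipped]. Adds address_valid, insured, route_local, shipped.
Round 2: R4 [manifest_closed, route_local => order_received]; R10 [route_local, shipped => stock_available]; R12 [address_valid, oversize_item => stock_low]. Adds order_received, stock_available, stock_low.
Round 3: R13 [stock_low, manifest_closed => carrier_assigned]. Adds carrier_assigned.
Round 4: R2 [carrier_assigned, stock_available => backorder]. Adds backorder.
Round 5: R6 [backorder, oversize_item => split_shipment]. Adds split_shipment.
Round 6: R8 [split_shipment => packed]. Adds packed.
Closure: {address_valid, backorder, carrier_assigned, fragile_item, hazmat_flag, insured, manifest_closed, notify_customer, order_received, oversize_item, packed, payment_cleared, restock_request, route_local, shipped, split_shipment, stock_available, stock_low} — 18 facts.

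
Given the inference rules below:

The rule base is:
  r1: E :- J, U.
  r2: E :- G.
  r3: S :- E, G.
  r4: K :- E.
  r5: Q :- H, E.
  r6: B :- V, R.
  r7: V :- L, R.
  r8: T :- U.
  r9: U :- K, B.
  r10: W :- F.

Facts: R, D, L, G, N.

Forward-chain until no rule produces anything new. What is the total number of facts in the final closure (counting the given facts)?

Round 1 — r2, r7, derive E, V.
Round 2 — r3, r4, r6, derive S, K, B.
Round 3 — r9, derive U.
Round 4 — r8, derive T.
Closure: {B, D, E, G, K, L, N, R, S, T, U, V} — 12 facts.

12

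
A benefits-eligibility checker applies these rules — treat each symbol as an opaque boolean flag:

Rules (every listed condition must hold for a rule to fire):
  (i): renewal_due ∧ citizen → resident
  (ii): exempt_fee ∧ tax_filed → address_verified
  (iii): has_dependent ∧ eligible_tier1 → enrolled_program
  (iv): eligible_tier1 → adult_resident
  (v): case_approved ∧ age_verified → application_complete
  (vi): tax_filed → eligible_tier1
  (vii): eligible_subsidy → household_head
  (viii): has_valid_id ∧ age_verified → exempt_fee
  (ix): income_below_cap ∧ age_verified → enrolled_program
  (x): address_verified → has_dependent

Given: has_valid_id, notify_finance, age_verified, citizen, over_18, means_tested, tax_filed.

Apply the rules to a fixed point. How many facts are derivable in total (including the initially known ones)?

Round 1: (vi) [tax_filed → eligible_tier1]; (viii) [has_valid_id ∧ age_verified → exempt_fee]. New: eligible_tier1, exempt_fee.
Round 2: (ii) [exempt_fee ∧ tax_filed → address_verified]; (iv) [eligible_tier1 → adult_resident]. New: address_verified, adult_resident.
Round 3: (x) [address_verified → has_dependent]. New: has_dependent.
Round 4: (iii) [has_dependent ∧ eligible_tier1 → enrolled_program]. New: enrolled_program.
Closure: {address_verified, adult_resident, age_verified, citizen, eligible_tier1, enrolled_program, exempt_fee, has_dependent, has_valid_id, means_tested, notify_finance, over_18, tax_filed} — 13 facts.

13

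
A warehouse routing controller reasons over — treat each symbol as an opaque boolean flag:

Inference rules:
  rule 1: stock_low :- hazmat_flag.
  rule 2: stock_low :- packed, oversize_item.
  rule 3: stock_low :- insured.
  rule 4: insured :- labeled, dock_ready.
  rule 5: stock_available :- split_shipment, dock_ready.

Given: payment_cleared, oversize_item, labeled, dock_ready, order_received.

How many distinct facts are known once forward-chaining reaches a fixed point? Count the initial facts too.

Round 1: rule 4 [insured :- labeled, dock_ready.]. Adds insured.
Round 2: rule 3 [stock_low :- insured.]. Adds stock_low.
Closure: {dock_ready, insured, labeled, order_received, oversize_item, payment_cleared, stock_low} — 7 facts.

7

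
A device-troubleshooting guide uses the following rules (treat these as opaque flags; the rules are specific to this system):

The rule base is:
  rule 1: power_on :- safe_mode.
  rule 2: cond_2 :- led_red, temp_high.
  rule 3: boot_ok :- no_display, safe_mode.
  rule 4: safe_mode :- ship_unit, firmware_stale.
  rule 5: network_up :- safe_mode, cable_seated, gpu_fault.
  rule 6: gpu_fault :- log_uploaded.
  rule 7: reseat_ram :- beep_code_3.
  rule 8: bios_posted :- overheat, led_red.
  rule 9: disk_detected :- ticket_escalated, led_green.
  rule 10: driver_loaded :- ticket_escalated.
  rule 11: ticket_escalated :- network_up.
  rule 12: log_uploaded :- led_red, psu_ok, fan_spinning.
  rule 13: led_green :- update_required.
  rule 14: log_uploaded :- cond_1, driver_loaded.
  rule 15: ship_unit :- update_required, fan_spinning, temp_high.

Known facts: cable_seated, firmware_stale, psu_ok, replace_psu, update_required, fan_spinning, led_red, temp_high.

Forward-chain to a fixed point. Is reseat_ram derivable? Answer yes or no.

[1] rule 2 [cond_2 :- led_red, temp_high.]; rule 12 [log_uploaded :- led_red, psu_ok, fan_spinning.]; rule 13 [led_green :- update_required.]; rule 15 [ship_unit :- update_required, fan_spinning, temp_high.]. ⇒ new: cond_2, log_uploaded, led_green, ship_unit.
[2] rule 4 [safe_mode :- ship_unit, firmware_stale.]; rule 6 [gpu_fault :- log_uploaded.]. ⇒ new: safe_mode, gpu_fault.
[3] rule 1 [power_on :- safe_mode.]; rule 5 [network_up :- safe_mode, cable_seated, gpu_fault.]. ⇒ new: power_on, network_up.
[4] rule 11 [ticket_escalated :- network_up.]. ⇒ new: ticket_escalated.
[5] rule 9 [disk_detected :- ticket_escalated, led_green.]; rule 10 [driver_loaded :- ticket_escalated.]. ⇒ new: disk_detected, driver_loaded.
Fixed point reached. reseat_ram is concluded only by rule 7; rule 7 needs beep_code_3 (never derived).

no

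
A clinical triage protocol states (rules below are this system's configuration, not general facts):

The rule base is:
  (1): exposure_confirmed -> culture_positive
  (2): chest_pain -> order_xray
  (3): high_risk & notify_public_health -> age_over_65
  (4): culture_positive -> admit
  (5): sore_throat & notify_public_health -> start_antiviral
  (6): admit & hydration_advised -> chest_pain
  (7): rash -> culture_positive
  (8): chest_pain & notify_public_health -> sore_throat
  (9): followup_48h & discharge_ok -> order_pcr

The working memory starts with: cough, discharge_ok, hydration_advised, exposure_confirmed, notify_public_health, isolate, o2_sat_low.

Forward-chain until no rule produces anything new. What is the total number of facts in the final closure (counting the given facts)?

Round 1 fires (1), giving culture_positive.
Round 2 fires (4), giving admit.
Round 3 fires (6), giving chest_pain.
Round 4 fires (2), (8), giving order_xray, sore_throat.
Round 5 fires (5), giving start_antiviral.
Closure: {admit, chest_pain, cough, culture_positive, discharge_ok, exposure_confirmed, hydration_advised, isolate, notify_public_health, o2_sat_low, order_xray, sore_throat, start_antiviral} — 13 facts.

13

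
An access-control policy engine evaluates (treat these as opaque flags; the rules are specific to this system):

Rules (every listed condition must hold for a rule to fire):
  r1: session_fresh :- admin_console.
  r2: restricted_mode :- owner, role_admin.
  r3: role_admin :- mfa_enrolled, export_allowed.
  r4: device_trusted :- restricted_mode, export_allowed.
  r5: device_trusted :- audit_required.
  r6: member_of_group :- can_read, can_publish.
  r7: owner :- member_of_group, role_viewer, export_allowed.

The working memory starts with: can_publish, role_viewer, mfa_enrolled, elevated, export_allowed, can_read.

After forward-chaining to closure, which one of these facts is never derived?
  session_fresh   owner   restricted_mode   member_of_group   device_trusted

Round 1 — r3, r6, derive role_admin, member_of_group.
Round 2 — r7, derive owner.
Round 3 — r2, derive restricted_mode.
Round 4 — r4, derive device_trusted.
Derived: owner (round 2), member_of_group (round 1), restricted_mode (round 3), device_trusted (round 4). session_fresh never appears in any round.

session_fresh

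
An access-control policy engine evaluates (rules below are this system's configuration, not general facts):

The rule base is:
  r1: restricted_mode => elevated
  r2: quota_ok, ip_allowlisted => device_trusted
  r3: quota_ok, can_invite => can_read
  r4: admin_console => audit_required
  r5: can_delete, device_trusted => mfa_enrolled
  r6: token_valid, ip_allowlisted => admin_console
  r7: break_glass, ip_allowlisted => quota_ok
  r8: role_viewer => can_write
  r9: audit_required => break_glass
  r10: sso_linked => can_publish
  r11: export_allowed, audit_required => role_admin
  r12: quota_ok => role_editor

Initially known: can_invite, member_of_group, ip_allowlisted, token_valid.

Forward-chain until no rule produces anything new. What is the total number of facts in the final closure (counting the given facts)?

Round 1: r6 [token_valid, ip_allowlisted => admin_console]. Adds admin_console.
Round 2: r4 [admin_console => audit_required]. Adds audit_required.
Round 3: r9 [audit_required => break_glass]. Adds break_glass.
Round 4: r7 [break_glass, ip_allowlisted => quota_ok]. Adds quota_ok.
Round 5: r2 [quota_ok, ip_allowlisted => device_trusted]; r3 [quota_ok, can_invite => can_read]; r12 [quota_ok => role_editor]. Adds device_trusted, can_read, role_editor.
Closure: {admin_console, audit_required, break_glass, can_invite, can_read, device_trusted, ip_allowlisted, member_of_group, quota_ok, role_editor, token_valid} — 11 facts.

11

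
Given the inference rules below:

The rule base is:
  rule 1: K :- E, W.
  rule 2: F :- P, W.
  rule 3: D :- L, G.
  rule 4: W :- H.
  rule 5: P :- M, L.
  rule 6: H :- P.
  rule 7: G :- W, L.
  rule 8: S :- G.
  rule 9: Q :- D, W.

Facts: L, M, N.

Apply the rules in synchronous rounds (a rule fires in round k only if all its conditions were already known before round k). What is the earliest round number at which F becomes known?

4

Round 1: rule 5 [P :- M, L.]. New: P.
Round 2: rule 6 [H :- P.]. New: H.
Round 3: rule 4 [W :- H.]. New: W.
Round 4: rule 2 [F :- P, W.]; rule 7 [G :- W, L.]. New: F, G.
F first appears in round 4.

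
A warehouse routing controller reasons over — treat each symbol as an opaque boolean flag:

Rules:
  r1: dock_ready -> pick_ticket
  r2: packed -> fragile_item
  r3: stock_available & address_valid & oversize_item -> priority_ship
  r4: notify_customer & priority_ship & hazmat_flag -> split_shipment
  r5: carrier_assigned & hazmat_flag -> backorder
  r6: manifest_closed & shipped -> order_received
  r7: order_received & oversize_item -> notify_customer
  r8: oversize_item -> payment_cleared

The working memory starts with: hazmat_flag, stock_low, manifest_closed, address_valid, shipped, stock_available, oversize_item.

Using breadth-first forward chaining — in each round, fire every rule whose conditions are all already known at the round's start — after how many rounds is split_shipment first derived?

Round 1: r3 [stock_available & address_valid & oversize_item -> priority_ship]; r6 [manifest_closed & shipped -> order_received]; r8 [oversize_item -> payment_cleared]. New: priority_ship, order_received, payment_cleared.
Round 2: r7 [order_received & oversize_item -> notify_customer]. New: notify_customer.
Round 3: r4 [notify_customer & priority_ship & hazmat_flag -> split_shipment]. New: split_shipment.
split_shipment first appears in round 3.

3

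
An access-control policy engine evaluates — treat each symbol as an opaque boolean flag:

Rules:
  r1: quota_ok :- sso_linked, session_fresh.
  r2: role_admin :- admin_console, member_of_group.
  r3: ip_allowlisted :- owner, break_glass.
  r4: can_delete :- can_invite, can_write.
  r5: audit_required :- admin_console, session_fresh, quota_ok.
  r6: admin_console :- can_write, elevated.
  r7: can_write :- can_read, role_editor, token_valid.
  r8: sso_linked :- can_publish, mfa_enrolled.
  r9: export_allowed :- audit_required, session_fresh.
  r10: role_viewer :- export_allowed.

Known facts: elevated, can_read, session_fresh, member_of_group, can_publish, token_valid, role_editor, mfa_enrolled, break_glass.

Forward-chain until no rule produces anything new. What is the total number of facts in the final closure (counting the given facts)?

17

Round 1: r7 [can_write :- can_read, role_editor, token_valid.]; r8 [sso_linked :- can_publish, mfa_enrolled.]. Adds can_write, sso_linked.
Round 2: r1 [quota_ok :- sso_linked, session_fresh.]; r6 [admin_console :- can_write, elevated.]. Adds quota_ok, admin_console.
Round 3: r2 [role_admin :- admin_console, member_of_group.]; r5 [audit_required :- admin_console, session_fresh, quota_ok.]. Adds role_admin, audit_required.
Round 4: r9 [export_allowed :- audit_required, session_fresh.]. Adds export_allowed.
Round 5: r10 [role_viewer :- export_allowed.]. Adds role_viewer.
Closure: {admin_console, audit_required, break_glass, can_publish, can_read, can_write, elevated, export_allowed, member_of_group, mfa_enrolled, quota_ok, role_admin, role_editor, role_viewer, session_fresh, sso_linked, token_valid} — 17 facts.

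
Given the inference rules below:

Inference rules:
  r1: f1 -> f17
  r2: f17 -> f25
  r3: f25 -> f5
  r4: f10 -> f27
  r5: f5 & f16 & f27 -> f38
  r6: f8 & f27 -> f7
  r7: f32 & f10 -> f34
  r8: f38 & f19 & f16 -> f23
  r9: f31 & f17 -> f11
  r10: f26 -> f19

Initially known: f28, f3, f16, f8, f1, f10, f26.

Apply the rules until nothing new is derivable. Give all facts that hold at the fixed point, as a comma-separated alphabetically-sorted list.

Round 1 — r1, r4, r10, derive f17, f27, f19.
Round 2 — r2, r6, derive f25, f7.
Round 3 — r3, derive f5.
Round 4 — r5, derive f38.
Round 5 — r8, derive f23.

f1, f10, f16, f17, f19, f23, f25, f26, f27, f28, f3, f38, f5, f7, f8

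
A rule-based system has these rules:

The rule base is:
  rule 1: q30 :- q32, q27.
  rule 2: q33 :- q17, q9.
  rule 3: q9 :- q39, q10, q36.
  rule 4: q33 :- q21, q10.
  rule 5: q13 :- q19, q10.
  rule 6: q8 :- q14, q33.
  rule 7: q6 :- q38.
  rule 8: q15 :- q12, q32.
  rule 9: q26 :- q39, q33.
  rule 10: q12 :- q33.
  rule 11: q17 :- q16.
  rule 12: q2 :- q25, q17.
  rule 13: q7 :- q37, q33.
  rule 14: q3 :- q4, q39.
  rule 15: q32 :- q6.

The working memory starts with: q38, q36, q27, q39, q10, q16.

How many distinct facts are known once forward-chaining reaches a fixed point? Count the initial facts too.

15

Round 1 fires rule 3, rule 7, rule 11, giving q9, q6, q17.
Round 2 fires rule 2, rule 15, giving q33, q32.
Round 3 fires rule 1, rule 9, rule 10, giving q30, q26, q12.
Round 4 fires rule 8, giving q15.
Closure: {q10, q12, q15, q16, q17, q26, q27, q30, q32, q33, q36, q38, q39, q6, q9} — 15 facts.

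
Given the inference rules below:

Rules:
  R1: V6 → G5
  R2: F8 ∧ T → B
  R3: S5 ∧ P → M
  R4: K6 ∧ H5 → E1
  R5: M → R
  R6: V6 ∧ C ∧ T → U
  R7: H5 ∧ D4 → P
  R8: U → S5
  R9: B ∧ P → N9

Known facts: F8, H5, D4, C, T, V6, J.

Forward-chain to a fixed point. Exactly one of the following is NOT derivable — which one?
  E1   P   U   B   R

E1

Round 1 fires R1, R2, R6, R7, giving G5, B, U, P.
Round 2 fires R8, R9, giving S5, N9.
Round 3 fires R3, giving M.
Round 4 fires R5, giving R.
Derived: U (round 1), P (round 1), B (round 1), R (round 4). E1 never appears in any round.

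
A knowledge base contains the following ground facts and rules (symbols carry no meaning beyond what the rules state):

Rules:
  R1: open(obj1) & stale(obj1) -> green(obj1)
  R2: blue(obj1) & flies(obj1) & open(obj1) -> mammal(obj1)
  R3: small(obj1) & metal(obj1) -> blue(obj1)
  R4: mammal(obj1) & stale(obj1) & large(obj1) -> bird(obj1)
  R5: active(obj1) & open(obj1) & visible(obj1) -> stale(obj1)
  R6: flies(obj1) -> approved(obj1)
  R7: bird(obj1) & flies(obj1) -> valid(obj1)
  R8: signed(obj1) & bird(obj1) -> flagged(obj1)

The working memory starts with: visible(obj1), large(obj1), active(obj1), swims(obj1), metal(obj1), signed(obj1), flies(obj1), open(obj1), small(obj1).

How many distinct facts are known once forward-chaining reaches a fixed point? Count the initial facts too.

17

Round 1: R3 [small(obj1) & metal(obj1) -> blue(obj1)]; R5 [active(obj1) & open(obj1) & visible(obj1) -> stale(obj1)]; R6 [flies(obj1) -> approved(obj1)]. Adds blue(obj1), stale(obj1), approved(obj1).
Round 2: R1 [open(obj1) & stale(obj1) -> green(obj1)]; R2 [blue(obj1) & flies(obj1) & open(obj1) -> mammal(obj1)]. Adds green(obj1), mammal(obj1).
Round 3: R4 [mammal(obj1) & stale(obj1) & large(obj1) -> bird(obj1)]. Adds bird(obj1).
Round 4: R7 [bird(obj1) & flies(obj1) -> valid(obj1)]; R8 [signed(obj1) & bird(obj1) -> flagged(obj1)]. Adds valid(obj1), flagged(obj1).
Closure: {active(obj1), approved(obj1), bird(obj1), blue(obj1), flagged(obj1), flies(obj1), green(obj1), large(obj1), mammal(obj1), metal(obj1), open(obj1), signed(obj1), small(obj1), stale(obj1), swims(obj1), valid(obj1), visible(obj1)} — 17 facts.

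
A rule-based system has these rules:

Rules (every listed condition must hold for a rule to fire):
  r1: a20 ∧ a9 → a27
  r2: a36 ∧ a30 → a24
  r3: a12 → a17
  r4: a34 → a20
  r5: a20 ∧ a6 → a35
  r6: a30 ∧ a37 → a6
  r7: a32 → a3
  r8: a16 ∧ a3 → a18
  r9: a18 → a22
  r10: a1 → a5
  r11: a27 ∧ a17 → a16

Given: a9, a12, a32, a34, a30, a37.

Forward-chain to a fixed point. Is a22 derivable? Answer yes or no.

Round 1 fires r3, r4, r6, r7, giving a17, a20, a6, a3.
Round 2 fires r1, r5, giving a27, a35.
Round 3 fires r11, giving a16.
Round 4 fires r8, giving a18.
Round 5 fires r9, giving a22.
a22 appears in round 5, so it is derivable.

yes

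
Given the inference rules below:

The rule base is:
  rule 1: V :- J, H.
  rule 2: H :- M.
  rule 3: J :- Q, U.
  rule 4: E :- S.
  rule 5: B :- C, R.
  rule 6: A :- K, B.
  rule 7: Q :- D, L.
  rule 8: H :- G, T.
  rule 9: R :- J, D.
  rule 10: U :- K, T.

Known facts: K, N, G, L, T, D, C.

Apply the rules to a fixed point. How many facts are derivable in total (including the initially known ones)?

15

[1] rule 7 [Q :- D, L.]; rule 8 [H :- G, T.]; rule 10 [U :- K, T.]. ⇒ new: Q, H, U.
[2] rule 3 [J :- Q, U.]. ⇒ new: J.
[3] rule 1 [V :- J, H.]; rule 9 [R :- J, D.]. ⇒ new: V, R.
[4] rule 5 [B :- C, R.]. ⇒ new: B.
[5] rule 6 [A :- K, B.]. ⇒ new: A.
Closure: {A, B, C, D, G, H, J, K, L, N, Q, R, T, U, V} — 15 facts.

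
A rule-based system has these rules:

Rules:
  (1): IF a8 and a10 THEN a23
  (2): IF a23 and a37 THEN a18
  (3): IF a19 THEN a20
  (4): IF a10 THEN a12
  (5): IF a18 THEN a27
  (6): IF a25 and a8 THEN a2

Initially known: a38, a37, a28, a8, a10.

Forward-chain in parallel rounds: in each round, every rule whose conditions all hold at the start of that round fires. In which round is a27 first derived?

[1] (1) [IF a8 and a10 THEN a23]; (4) [IF a10 THEN a12]. ⇒ new: a23, a12.
[2] (2) [IF a23 and a37 THEN a18]. ⇒ new: a18.
[3] (5) [IF a18 THEN a27]. ⇒ new: a27.
a27 first appears in round 3.

3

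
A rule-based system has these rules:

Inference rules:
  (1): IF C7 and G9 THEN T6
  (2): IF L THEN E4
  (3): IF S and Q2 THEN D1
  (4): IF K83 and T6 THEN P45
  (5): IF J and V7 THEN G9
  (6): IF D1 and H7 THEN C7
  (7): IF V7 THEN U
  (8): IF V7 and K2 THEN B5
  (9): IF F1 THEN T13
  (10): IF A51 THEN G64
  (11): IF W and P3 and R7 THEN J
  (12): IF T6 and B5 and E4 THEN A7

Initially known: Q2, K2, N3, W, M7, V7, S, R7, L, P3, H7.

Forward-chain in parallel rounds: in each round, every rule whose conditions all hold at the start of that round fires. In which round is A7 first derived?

4

[1] (2) [IF L THEN E4]; (3) [IF S and Q2 THEN D1]; (7) [IF V7 THEN U]; (8) [IF V7 and K2 THEN B5]; (11) [IF W and P3 and R7 THEN J]. ⇒ new: E4, D1, U, B5, J.
[2] (5) [IF J and V7 THEN G9]; (6) [IF D1 and H7 THEN C7]. ⇒ new: G9, C7.
[3] (1) [IF C7 and G9 THEN T6]. ⇒ new: T6.
[4] (12) [IF T6 and B5 and E4 THEN A7]. ⇒ new: A7.
A7 first appears in round 4.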